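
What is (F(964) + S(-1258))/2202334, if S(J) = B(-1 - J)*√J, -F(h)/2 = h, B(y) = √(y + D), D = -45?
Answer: -964/1101167 + I*√381174/1101167 ≈ -0.00087543 + 0.00056067*I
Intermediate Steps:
B(y) = √(-45 + y) (B(y) = √(y - 45) = √(-45 + y))
F(h) = -2*h
S(J) = √J*√(-46 - J) (S(J) = √(-45 + (-1 - J))*√J = √(-46 - J)*√J = √J*√(-46 - J))
(F(964) + S(-1258))/2202334 = (-2*964 + √(-1258)*√(-46 - 1*(-1258)))/2202334 = (-1928 + (I*√1258)*√(-46 + 1258))*(1/2202334) = (-1928 + (I*√1258)*√1212)*(1/2202334) = (-1928 + (I*√1258)*(2*√303))*(1/2202334) = (-1928 + 2*I*√381174)*(1/2202334) = -964/1101167 + I*√381174/1101167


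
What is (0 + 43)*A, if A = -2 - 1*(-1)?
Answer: -43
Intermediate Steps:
A = -1 (A = -2 + 1 = -1)
(0 + 43)*A = (0 + 43)*(-1) = 43*(-1) = -43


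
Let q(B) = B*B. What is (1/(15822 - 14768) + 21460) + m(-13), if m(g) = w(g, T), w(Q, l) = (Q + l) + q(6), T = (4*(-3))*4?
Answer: 22592491/1054 ≈ 21435.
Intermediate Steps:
q(B) = B²
T = -48 (T = -12*4 = -48)
w(Q, l) = 36 + Q + l (w(Q, l) = (Q + l) + 6² = (Q + l) + 36 = 36 + Q + l)
m(g) = -12 + g (m(g) = 36 + g - 48 = -12 + g)
(1/(15822 - 14768) + 21460) + m(-13) = (1/(15822 - 14768) + 21460) + (-12 - 13) = (1/1054 + 21460) - 25 = 22618841/1054 - 25 = 22592491/1054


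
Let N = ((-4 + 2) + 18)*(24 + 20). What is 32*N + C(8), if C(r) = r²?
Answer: 22592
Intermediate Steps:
N = 704 (N = (-2 + 18)*44 = 16*44 = 704)
32*N + C(8) = 32*704 + 8² = 22528 + 64 = 22592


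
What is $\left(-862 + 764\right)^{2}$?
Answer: $9604$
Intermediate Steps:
$\left(-862 + 764\right)^{2} = \left(-98\right)^{2} = 9604$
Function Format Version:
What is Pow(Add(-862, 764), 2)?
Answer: 9604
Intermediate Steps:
Pow(Add(-862, 764), 2) = Pow(-98, 2) = 9604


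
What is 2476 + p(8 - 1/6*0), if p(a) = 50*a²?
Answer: 5676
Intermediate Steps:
2476 + p(8 - 1/6*0) = 2476 + 50*(8 - 1/6*0)² = 2476 + 50*(8 - 1*⅙*0)² = 2476 + 50*(8 - ⅙*0)² = 2476 + 50*(8 + 0)² = 2476 + 50*8² = 2476 + 50*64 = 2476 + 3200 = 5676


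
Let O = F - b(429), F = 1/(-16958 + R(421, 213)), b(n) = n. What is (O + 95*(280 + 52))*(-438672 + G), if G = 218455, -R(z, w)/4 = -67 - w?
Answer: -108508847455689/15838 ≈ -6.8512e+9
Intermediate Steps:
R(z, w) = 268 + 4*w (R(z, w) = -4*(-67 - w) = 268 + 4*w)
F = -1/15838 (F = 1/(-16958 + (268 + 4*213)) = 1/(-16958 + (268 + 852)) = 1/(-16958 + 1120) = 1/(-15838) = -1/15838 ≈ -6.3139e-5)
O = -6794503/15838 (O = -1/15838 - 1*429 = -1/15838 - 429 = -6794503/15838 ≈ -429.00)
(O + 95*(280 + 52))*(-438672 + G) = (-6794503/15838 + 95*(280 + 52))*(-438672 + 218455) = (-6794503/15838 + 95*332)*(-220217) = (-6794503/15838 + 31540)*(-220217) = (492736017/15838)*(-220217) = -108508847455689/15838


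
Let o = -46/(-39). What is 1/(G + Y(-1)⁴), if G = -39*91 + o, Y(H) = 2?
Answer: -39/137741 ≈ -0.00028314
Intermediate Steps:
o = 46/39 (o = -46*(-1/39) = 46/39 ≈ 1.1795)
G = -138365/39 (G = -39*91 + 46/39 = -3549 + 46/39 = -138365/39 ≈ -3547.8)
1/(G + Y(-1)⁴) = 1/(-138365/39 + 2⁴) = 1/(-138365/39 + 16) = 1/(-137741/39) = -39/137741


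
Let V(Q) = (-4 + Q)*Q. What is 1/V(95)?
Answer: 1/8645 ≈ 0.00011567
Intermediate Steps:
V(Q) = Q*(-4 + Q)
1/V(95) = 1/(95*(-4 + 95)) = 1/(95*91) = 1/8645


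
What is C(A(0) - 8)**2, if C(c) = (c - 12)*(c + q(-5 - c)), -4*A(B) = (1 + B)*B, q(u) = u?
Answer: 10000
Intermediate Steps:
A(B) = -B*(1 + B)/4 (A(B) = -(1 + B)*B/4 = -B*(1 + B)/4)
C(c) = 60 - 5*c (C(c) = (c - 12)*(c + (-5 - c)) = (-12 + c)*(-5) = 60 - 5*c)
C(A(0) - 8)**2 = (60 - 5*(-1/4*0*(1 + 0) - 8))**2 = (60 - 5*(-1/4*0*1 - 8))**2 = (60 - 5*(0 - 8))**2 = (60 - 5*(-8))**2 = (60 + 40)**2 = 100**2 = 10000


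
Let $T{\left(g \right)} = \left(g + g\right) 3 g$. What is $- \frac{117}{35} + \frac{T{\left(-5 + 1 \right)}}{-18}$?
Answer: $- \frac{911}{105} \approx -8.6762$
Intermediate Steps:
$T{\left(g \right)} = 6 g^{2}$ ($T{\left(g \right)} = 2 g 3 g = 6 g g = 6 g^{2}$)
$- \frac{117}{35} + \frac{T{\left(-5 + 1 \right)}}{-18} = - \frac{117}{35} + \frac{6 \left(-5 + 1\right)^{2}}{-18} = \left(-117\right) \frac{1}{35} + 6 \left(-4\right)^{2} \left(- \frac{1}{18}\right) = - \frac{117}{35} + 6 \cdot 16 \left(- \frac{1}{18}\right) = - \frac{117}{35} + 96 \left(- \frac{1}{18}\right) = - \frac{117}{35} - \frac{16}{3} = - \frac{911}{105}$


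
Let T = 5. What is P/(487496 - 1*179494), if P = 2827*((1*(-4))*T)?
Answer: -28270/154001 ≈ -0.18357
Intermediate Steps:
P = -56540 (P = 2827*((1*(-4))*5) = 2827*(-4*5) = 2827*(-20) = -56540)
P/(487496 - 1*179494) = -56540/(487496 - 1*179494) = -56540/(487496 - 179494) = -56540/308002 = -56540*1/308002 = -28270/154001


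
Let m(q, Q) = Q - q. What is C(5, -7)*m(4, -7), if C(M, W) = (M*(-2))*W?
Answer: -770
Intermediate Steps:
C(M, W) = -2*M*W (C(M, W) = (-2*M)*W = -2*M*W)
C(5, -7)*m(4, -7) = (-2*5*(-7))*(-7 - 1*4) = 70*(-7 - 4) = 70*(-11) = -770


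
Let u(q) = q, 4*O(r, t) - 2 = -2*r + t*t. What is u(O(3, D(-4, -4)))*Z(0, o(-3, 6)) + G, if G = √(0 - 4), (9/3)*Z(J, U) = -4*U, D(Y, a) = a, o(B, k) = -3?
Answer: 12 + 2*I ≈ 12.0 + 2.0*I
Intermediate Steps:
O(r, t) = ½ - r/2 + t²/4 (O(r, t) = ½ + (-2*r + t*t)/4 = ½ + (-2*r + t²)/4 = ½ + (t² - 2*r)/4 = ½ + (-r/2 + t²/4) = ½ - r/2 + t²/4)
Z(J, U) = -4*U/3 (Z(J, U) = (-4*U)/3 = -4*U/3)
G = 2*I (G = √(-4) = 2*I ≈ 2.0*I)
u(O(3, D(-4, -4)))*Z(0, o(-3, 6)) + G = (½ - ½*3 + (¼)*(-4)²)*(-4/3*(-3)) + 2*I = (½ - 3/2 + (¼)*16)*4 + 2*I = (½ - 3/2 + 4)*4 + 2*I = 3*4 + 2*I = 12 + 2*I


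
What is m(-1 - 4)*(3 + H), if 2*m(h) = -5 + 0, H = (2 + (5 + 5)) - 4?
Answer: -55/2 ≈ -27.500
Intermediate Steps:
H = 8 (H = (2 + 10) - 4 = 12 - 4 = 8)
m(h) = -5/2 (m(h) = (-5 + 0)/2 = (½)*(-5) = -5/2)
m(-1 - 4)*(3 + H) = -5*(3 + 8)/2 = -5/2*11 = -55/2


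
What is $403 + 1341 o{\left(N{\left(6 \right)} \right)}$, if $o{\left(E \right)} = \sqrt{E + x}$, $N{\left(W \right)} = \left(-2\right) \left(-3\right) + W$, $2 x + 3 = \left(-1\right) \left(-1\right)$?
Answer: $403 + 1341 \sqrt{11} \approx 4850.6$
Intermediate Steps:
$x = -1$ ($x = - \frac{3}{2} + \frac{\left(-1\right) \left(-1\right)}{2} = - \frac{3}{2} + \frac{1}{2} \cdot 1 = - \frac{3}{2} + \frac{1}{2} = -1$)
$N{\left(W \right)} = 6 + W$
$o{\left(E \right)} = \sqrt{-1 + E}$ ($o{\left(E \right)} = \sqrt{E - 1} = \sqrt{-1 + E}$)
$403 + 1341 o{\left(N{\left(6 \right)} \right)} = 403 + 1341 \sqrt{-1 + \left(6 + 6\right)} = 403 + 1341 \sqrt{-1 + 12} = 403 + 1341 \sqrt{11}$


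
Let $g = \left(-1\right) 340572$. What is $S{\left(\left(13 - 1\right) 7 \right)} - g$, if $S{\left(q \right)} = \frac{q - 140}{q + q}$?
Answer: $\frac{1021715}{3} \approx 3.4057 \cdot 10^{5}$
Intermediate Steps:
$g = -340572$
$S{\left(q \right)} = \frac{-140 + q}{2 q}$
$S{\left(\left(13 - 1\right) 7 \right)} - g = \frac{-140 + \left(13 - 1\right) 7}{2 \left(13 - 1\right) 7} - -340572 = \frac{-140 + 12 \cdot 7}{2 \cdot 12 \cdot 7} + 340572 = \frac{-140 + 84}{2 \cdot 84} + 340572 = \frac{1}{2} \cdot \frac{1}{84} \left(-56\right) + 340572 = - \frac{1}{3} + 340572 = \frac{1021715}{3}$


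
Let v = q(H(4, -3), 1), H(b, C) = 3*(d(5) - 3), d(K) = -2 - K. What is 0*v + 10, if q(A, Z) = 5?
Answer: 10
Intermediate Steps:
H(b, C) = -30 (H(b, C) = 3*((-2 - 1*5) - 3) = 3*((-2 - 5) - 3) = 3*(-7 - 3) = 3*(-10) = -30)
v = 5
0*v + 10 = 0*5 + 10 = 0 + 10 = 10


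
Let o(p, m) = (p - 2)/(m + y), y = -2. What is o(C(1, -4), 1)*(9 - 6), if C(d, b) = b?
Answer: 18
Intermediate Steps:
o(p, m) = (-2 + p)/(-2 + m) (o(p, m) = (p - 2)/(m - 2) = (-2 + p)/(-2 + m))
o(C(1, -4), 1)*(9 - 6) = ((-2 - 4)/(-2 + 1))*(9 - 6) = (-6/(-1))*3 = -1*(-6)*3 = 6*3 = 18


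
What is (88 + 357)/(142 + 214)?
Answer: 5/4 ≈ 1.2500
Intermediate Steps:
(88 + 357)/(142 + 214) = 445/356 = 445*(1/356) = 5/4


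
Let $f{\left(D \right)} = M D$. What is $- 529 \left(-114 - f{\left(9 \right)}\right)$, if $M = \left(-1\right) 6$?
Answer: $31740$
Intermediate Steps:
$M = -6$
$f{\left(D \right)} = - 6 D$
$- 529 \left(-114 - f{\left(9 \right)}\right) = - 529 \left(-114 - \left(-6\right) 9\right) = - 529 \left(-114 - -54\right) = - 529 \left(-114 + 54\right) = \left(-529\right) \left(-60\right) = 31740$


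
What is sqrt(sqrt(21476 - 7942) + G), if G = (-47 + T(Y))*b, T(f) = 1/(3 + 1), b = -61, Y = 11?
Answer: sqrt(11407 + 4*sqrt(13534))/2 ≈ 54.480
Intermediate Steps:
T(f) = 1/4
G = 11407/4 (G = (-47 + 1/4)*(-61) = -187/4*(-61) = 11407/4 ≈ 2851.8)
sqrt(sqrt(21476 - 7942) + G) = sqrt(sqrt(21476 - 7942) + 11407/4) = sqrt(sqrt(13534) + 11407/4) = sqrt(11407/4 + sqrt(13534))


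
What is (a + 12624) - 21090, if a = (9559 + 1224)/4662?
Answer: -39457709/4662 ≈ -8463.7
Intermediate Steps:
a = 10783/4662 (a = 10783*(1/4662) = 10783/4662 ≈ 2.3130)
(a + 12624) - 21090 = (10783/4662 + 12624) - 21090 = 58863871/4662 - 21090 = -39457709/4662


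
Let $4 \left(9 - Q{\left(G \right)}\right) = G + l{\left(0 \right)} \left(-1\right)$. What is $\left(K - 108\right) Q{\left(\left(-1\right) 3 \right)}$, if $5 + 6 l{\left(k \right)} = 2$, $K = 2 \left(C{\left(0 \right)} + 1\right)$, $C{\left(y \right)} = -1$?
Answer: $- \frac{2079}{2} \approx -1039.5$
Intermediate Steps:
$K = 0$ ($K = 2 \left(-1 + 1\right) = 2 \cdot 0 = 0$)
$l{\left(k \right)} = - \frac{1}{2}$ ($l{\left(k \right)} = - \frac{5}{6} + \frac{1}{6} \cdot 2 = - \frac{5}{6} + \frac{1}{3} = - \frac{1}{2}$)
$Q{\left(G \right)} = \frac{71}{8} - \frac{G}{4}$ ($Q{\left(G \right)} = 9 - \frac{G - - \frac{1}{2}}{4} = 9 - \frac{G + \frac{1}{2}}{4} = 9 - \frac{\frac{1}{2} + G}{4} = 9 - \left(\frac{1}{8} + \frac{G}{4}\right) = \frac{71}{8} - \frac{G}{4}$)
$\left(K - 108\right) Q{\left(\left(-1\right) 3 \right)} = \left(0 - 108\right) \left(\frac{71}{8} - \frac{\left(-1\right) 3}{4}\right) = - 108 \left(\frac{71}{8} - - \frac{3}{4}\right) = - 108 \left(\frac{71}{8} + \frac{3}{4}\right) = \left(-108\right) \frac{77}{8} = - \frac{2079}{2}$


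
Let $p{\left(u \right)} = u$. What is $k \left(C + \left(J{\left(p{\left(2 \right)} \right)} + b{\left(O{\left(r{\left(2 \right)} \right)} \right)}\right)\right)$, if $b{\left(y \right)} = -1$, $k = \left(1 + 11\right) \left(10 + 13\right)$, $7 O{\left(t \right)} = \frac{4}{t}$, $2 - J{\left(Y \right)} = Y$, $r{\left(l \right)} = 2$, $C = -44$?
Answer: $-12420$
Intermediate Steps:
$J{\left(Y \right)} = 2 - Y$
$O{\left(t \right)} = \frac{4}{7 t}$ ($O{\left(t \right)} = \frac{4 \frac{1}{t}}{7} = \frac{4}{7 t}$)
$k = 276$ ($k = 12 \cdot 23 = 276$)
$k \left(C + \left(J{\left(p{\left(2 \right)} \right)} + b{\left(O{\left(r{\left(2 \right)} \right)} \right)}\right)\right) = 276 \left(-44 + \left(\left(2 - 2\right) - 1\right)\right) = 276 \left(-44 + \left(0 - 1\right)\right) = 276 \left(-44 - 1\right) = 276 \left(-45\right) = -12420$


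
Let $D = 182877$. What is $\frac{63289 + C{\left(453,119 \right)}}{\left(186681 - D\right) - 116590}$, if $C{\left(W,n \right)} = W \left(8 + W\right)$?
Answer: $- \frac{136061}{56393} \approx -2.4127$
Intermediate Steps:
$\frac{63289 + C{\left(453,119 \right)}}{\left(186681 - D\right) - 116590} = \frac{63289 + 453 \left(8 + 453\right)}{\left(186681 - 182877\right) - 116590} = \frac{63289 + 453 \cdot 461}{\left(186681 - 182877\right) - 116590} = \frac{63289 + 208833}{3804 - 116590} = \frac{272122}{-112786} = 272122 \left(- \frac{1}{112786}\right) = - \frac{136061}{56393}$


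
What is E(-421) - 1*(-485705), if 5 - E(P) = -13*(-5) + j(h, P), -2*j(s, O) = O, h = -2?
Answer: 970869/2 ≈ 4.8543e+5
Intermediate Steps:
j(s, O) = -O/2
E(P) = -60 + P/2 (E(P) = 5 - (-13*(-5) - P/2) = 5 - (65 - P/2) = 5 + (-65 + P/2) = -60 + P/2)
E(-421) - 1*(-485705) = (-60 + (½)*(-421)) - 1*(-485705) = (-60 - 421/2) + 485705 = -541/2 + 485705 = 970869/2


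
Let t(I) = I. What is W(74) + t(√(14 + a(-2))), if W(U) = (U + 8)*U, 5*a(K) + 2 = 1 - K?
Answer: 6068 + √355/5 ≈ 6071.8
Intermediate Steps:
a(K) = -⅕ - K/5 (a(K) = -⅖ + (1 - K)/5 = -⅖ + (⅕ - K/5) = -⅕ - K/5)
W(U) = U*(8 + U) (W(U) = (8 + U)*U = U*(8 + U))
W(74) + t(√(14 + a(-2))) = 74*(8 + 74) + √(14 + (-⅕ - ⅕*(-2))) = 74*82 + √(14 + (-⅕ + ⅖)) = 6068 + √(14 + ⅕) = 6068 + √(71/5) = 6068 + √355/5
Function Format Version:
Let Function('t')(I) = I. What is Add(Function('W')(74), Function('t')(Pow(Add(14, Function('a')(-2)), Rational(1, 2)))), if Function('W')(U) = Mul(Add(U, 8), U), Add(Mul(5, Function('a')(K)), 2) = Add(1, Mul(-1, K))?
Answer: Add(6068, Mul(Rational(1, 5), Pow(355, Rational(1, 2)))) ≈ 6071.8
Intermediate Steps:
Function('a')(K) = Add(Rational(-1, 5), Mul(Rational(-1, 5), K)) (Function('a')(K) = Add(Rational(-2, 5), Mul(Rational(1, 5), Add(1, Mul(-1, K)))) = Add(Rational(-2, 5), Add(Rational(1, 5), Mul(Rational(-1, 5), K))) = Add(Rational(-1, 5), Mul(Rational(-1, 5), K)))
Function('W')(U) = Mul(U, Add(8, U)) (Function('W')(U) = Mul(Add(8, U), U) = Mul(U, Add(8, U)))
Add(Function('W')(74), Function('t')(Pow(Add(14, Function('a')(-2)), Rational(1, 2)))) = Add(Mul(74, Add(8, 74)), Pow(Add(14, Add(Rational(-1, 5), Mul(Rational(-1, 5), -2))), Rational(1, 2))) = Add(Mul(74, 82), Pow(Add(14, Add(Rational(-1, 5), Rational(2, 5))), Rational(1, 2))) = Add(6068, Pow(Add(14, Rational(1, 5)), Rational(1, 2))) = Add(6068, Pow(Rational(71, 5), Rational(1, 2))) = Add(6068, Mul(Rational(1, 5), Pow(355, Rational(1, 2))))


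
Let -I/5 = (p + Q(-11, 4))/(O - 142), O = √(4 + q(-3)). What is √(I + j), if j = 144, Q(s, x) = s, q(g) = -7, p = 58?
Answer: √((20683 - 144*I*√3)/(142 - I*√3)) ≈ 12.069 + 0.00084*I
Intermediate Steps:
O = I*√3 (O = √(4 - 7) = √(-3) = I*√3 ≈ 1.732*I)
I = -235/(-142 + I*√3) (I = -5*(58 - 11)/(I*√3 - 142) = -235/(-142 + I*√3) ≈ 1.6547 + 0.020183*I)
√(I + j) = √((33370/20167 + 235*I*√3/20167) + 144) = √(2937418/20167 + 235*I*√3/20167)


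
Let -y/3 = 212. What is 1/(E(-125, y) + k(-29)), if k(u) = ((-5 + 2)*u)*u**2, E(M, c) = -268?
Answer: 1/72899 ≈ 1.3718e-5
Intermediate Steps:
y = -636 (y = -3*212 = -636)
k(u) = -3*u**3 (k(u) = (-3*u)*u**2 = -3*u**3)
1/(E(-125, y) + k(-29)) = 1/(-268 - 3*(-29)**3) = 1/(-268 - 3*(-24389)) = 1/(-268 + 73167) = 1/72899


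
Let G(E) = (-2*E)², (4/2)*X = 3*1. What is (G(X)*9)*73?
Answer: 5913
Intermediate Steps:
X = 3/2 (X = (3*1)/2 = (½)*3 = 3/2 ≈ 1.5000)
G(E) = 4*E²
(G(X)*9)*73 = ((4*(3/2)²)*9)*73 = ((4*(9/4))*9)*73 = (9*9)*73 = 81*73 = 5913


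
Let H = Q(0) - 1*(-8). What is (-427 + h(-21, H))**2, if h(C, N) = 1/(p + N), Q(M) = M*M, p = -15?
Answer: 8940100/49 ≈ 1.8245e+5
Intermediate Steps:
Q(M) = M**2
H = 8 (H = 0**2 - 1*(-8) = 0 + 8 = 8)
h(C, N) = 1/(-15 + N)
(-427 + h(-21, H))**2 = (-427 + 1/(-15 + 8))**2 = (-427 + 1/(-7))**2 = (-427 - 1/7)**2 = (-2990/7)**2 = 8940100/49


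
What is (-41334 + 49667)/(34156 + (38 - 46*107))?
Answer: 8333/29272 ≈ 0.28467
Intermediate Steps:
(-41334 + 49667)/(34156 + (38 - 46*107)) = 8333/(34156 + (38 - 4922)) = 8333/(34156 - 4884) = 8333/29272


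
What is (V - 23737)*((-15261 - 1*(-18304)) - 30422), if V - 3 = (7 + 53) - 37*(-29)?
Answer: 618792779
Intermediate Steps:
V = 1136 (V = 3 + ((7 + 53) - 37*(-29)) = 3 + (60 + 1073) = 3 + 1133 = 1136)
(V - 23737)*((-15261 - 1*(-18304)) - 30422) = (1136 - 23737)*((-15261 - 1*(-18304)) - 30422) = -22601*((-15261 + 18304) - 30422) = -22601*(3043 - 30422) = -22601*(-27379) = 618792779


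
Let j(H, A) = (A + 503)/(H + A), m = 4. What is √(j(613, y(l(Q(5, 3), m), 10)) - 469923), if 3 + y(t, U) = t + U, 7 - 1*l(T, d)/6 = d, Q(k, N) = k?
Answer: I*√395204547/29 ≈ 685.51*I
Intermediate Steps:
l(T, d) = 42 - 6*d
y(t, U) = -3 + U + t (y(t, U) = -3 + (t + U) = -3 + (U + t) = -3 + U + t)
j(H, A) = (503 + A)/(A + H)
√(j(613, y(l(Q(5, 3), m), 10)) - 469923) = √((503 + (-3 + 10 + (42 - 6*4)))/((-3 + 10 + (42 - 6*4)) + 613) - 469923) = √((503 + (-3 + 10 + (42 - 24)))/((-3 + 10 + (42 - 24)) + 613) - 469923) = √((503 + (-3 + 10 + 18))/((-3 + 10 + 18) + 613) - 469923) = √((503 + 25)/(25 + 613) - 469923) = √(528/638 - 469923) = √((1/638)*528 - 469923) = √(24/29 - 469923) = √(-13627743/29) = I*√395204547/29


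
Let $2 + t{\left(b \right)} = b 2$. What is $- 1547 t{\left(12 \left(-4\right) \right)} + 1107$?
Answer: $152713$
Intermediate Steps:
$t{\left(b \right)} = -2 + 2 b$ ($t{\left(b \right)} = -2 + b 2 = -2 + 2 b$)
$- 1547 t{\left(12 \left(-4\right) \right)} + 1107 = - 1547 \left(-2 + 2 \cdot 12 \left(-4\right)\right) + 1107 = - 1547 \left(-2 + 2 \left(-48\right)\right) + 1107 = - 1547 \left(-2 - 96\right) + 1107 = \left(-1547\right) \left(-98\right) + 1107 = 151606 + 1107 = 152713$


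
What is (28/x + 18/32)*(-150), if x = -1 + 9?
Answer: -4875/8 ≈ -609.38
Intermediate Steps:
x = 8
(28/x + 18/32)*(-150) = (28/8 + 18/32)*(-150) = (28*(⅛) + 18*(1/32))*(-150) = (7/2 + 9/16)*(-150) = (65/16)*(-150) = -4875/8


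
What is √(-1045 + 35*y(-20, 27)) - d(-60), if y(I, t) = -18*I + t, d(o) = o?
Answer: 60 + 50*√5 ≈ 171.80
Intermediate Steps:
y(I, t) = t - 18*I
√(-1045 + 35*y(-20, 27)) - d(-60) = √(-1045 + 35*(27 - 18*(-20))) - 1*(-60) = √(-1045 + 35*(27 + 360)) + 60 = √(-1045 + 35*387) + 60 = √(-1045 + 13545) + 60 = √12500 + 60 = 50*√5 + 60 = 60 + 50*√5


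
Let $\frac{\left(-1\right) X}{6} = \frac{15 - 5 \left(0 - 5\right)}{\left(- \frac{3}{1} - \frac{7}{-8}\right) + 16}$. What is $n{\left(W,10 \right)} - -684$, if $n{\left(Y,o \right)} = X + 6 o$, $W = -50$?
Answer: $\frac{26888}{37} \approx 726.7$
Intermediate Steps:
$X = - \frac{640}{37}$ ($X = - 6 \frac{15 - 5 \left(0 - 5\right)}{\left(- \frac{3}{1} - \frac{7}{-8}\right) + 16} = - 6 \frac{15 - -25}{\left(\left(-3\right) 1 - - \frac{7}{8}\right) + 16} = - 6 \frac{15 + 25}{\left(-3 + \frac{7}{8}\right) + 16} = - 6 \frac{40}{- \frac{17}{8} + 16} = - 6 \frac{40}{\frac{111}{8}} = - 6 \cdot 40 \cdot \frac{8}{111} = \left(-6\right) \frac{320}{111} = - \frac{640}{37} \approx -17.297$)
$n{\left(Y,o \right)} = - \frac{640}{37} + 6 o$
$n{\left(W,10 \right)} - -684 = \left(- \frac{640}{37} + 6 \cdot 10\right) - -684 = \left(- \frac{640}{37} + 60\right) + 684 = \frac{1580}{37} + 684 = \frac{26888}{37}$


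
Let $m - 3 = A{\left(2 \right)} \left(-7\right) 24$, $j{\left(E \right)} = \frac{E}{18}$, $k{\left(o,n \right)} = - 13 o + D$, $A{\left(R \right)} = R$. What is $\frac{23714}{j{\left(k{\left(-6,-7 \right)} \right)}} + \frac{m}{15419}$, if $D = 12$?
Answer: $\frac{365644501}{77095} \approx 4742.8$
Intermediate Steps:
$k{\left(o,n \right)} = 12 - 13 o$ ($k{\left(o,n \right)} = - 13 o + 12 = 12 - 13 o$)
$j{\left(E \right)} = \frac{E}{18}$ ($j{\left(E \right)} = E \frac{1}{18} = \frac{E}{18}$)
$m = -333$ ($m = 3 + 2 \left(-7\right) 24 = 3 - 336 = -333$)
$\frac{23714}{j{\left(k{\left(-6,-7 \right)} \right)}} + \frac{m}{15419} = \frac{23714}{\frac{1}{18} \left(12 - -78\right)} - \frac{333}{15419} = \frac{23714}{\frac{1}{18} \left(12 + 78\right)} - \frac{333}{15419} = \frac{23714}{\frac{1}{18} \cdot 90} - \frac{333}{15419} = \frac{23714}{5} - \frac{333}{15419} = \frac{365644501}{77095}$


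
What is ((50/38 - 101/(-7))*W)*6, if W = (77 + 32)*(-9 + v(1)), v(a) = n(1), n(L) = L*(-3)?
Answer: -16433712/133 ≈ -1.2356e+5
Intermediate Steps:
n(L) = -3*L
v(a) = -3 (v(a) = -3*1 = -3)
W = -1308 (W = (77 + 32)*(-9 - 3) = 109*(-12) = -1308)
((50/38 - 101/(-7))*W)*6 = ((50/38 - 101/(-7))*(-1308))*6 = ((50*(1/38) - 101*(-⅐))*(-1308))*6 = ((25/19 + 101/7)*(-1308))*6 = ((2094/133)*(-1308))*6 = -2738952/133*6 = -16433712/133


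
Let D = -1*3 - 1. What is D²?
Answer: 16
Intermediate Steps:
D = -4 (D = -3 - 1 = -4)
D² = (-4)² = 16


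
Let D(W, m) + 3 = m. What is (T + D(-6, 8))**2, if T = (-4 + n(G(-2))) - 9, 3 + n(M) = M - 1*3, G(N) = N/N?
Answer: 169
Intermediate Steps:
D(W, m) = -3 + m
G(N) = 1
n(M) = -6 + M (n(M) = -3 + (M - 1*3) = -3 + (M - 3) = -3 + (-3 + M) = -6 + M)
T = -18 (T = (-4 + (-6 + 1)) - 9 = (-4 - 5) - 9 = -9 - 9 = -18)
(T + D(-6, 8))**2 = (-18 + (-3 + 8))**2 = (-18 + 5)**2 = (-13)**2 = 169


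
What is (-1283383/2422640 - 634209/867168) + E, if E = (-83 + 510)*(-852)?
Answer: -15922815565351483/43767414240 ≈ -3.6381e+5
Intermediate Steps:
E = -363804 (E = 427*(-852) = -363804)
(-1283383/2422640 - 634209/867168) + E = (-1283383/2422640 - 634209/867168) - 363804 = (-1283383*1/2422640 - 634209*1/867168) - 363804 = (-1283383/2422640 - 211403/289056) - 363804 = -55195182523/43767414240 - 363804 = -15922815565351483/43767414240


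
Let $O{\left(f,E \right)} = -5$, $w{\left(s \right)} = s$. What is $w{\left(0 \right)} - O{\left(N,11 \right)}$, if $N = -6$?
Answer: $5$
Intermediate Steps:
$w{\left(0 \right)} - O{\left(N,11 \right)} = 0 - -5 = 0 + 5 = 5$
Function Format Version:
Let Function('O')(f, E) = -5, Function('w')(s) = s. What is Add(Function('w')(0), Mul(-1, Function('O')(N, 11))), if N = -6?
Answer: 5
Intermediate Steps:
Add(Function('w')(0), Mul(-1, Function('O')(N, 11))) = Add(0, Mul(-1, -5)) = Add(0, 5) = 5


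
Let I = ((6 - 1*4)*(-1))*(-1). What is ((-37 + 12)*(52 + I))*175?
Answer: -236250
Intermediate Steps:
I = 2 (I = ((6 - 4)*(-1))*(-1) = (2*(-1))*(-1) = -2*(-1) = 2)
((-37 + 12)*(52 + I))*175 = ((-37 + 12)*(52 + 2))*175 = -25*54*175 = -1350*175 = -236250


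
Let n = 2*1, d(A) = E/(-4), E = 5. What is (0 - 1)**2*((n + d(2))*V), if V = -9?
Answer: -27/4 ≈ -6.7500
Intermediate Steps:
d(A) = -5/4 (d(A) = 5/(-4) = 5*(-1/4) = -5/4)
n = 2
(0 - 1)**2*((n + d(2))*V) = (0 - 1)**2*((2 - 5/4)*(-9)) = (-1)**2*((3/4)*(-9)) = 1*(-27/4) = -27/4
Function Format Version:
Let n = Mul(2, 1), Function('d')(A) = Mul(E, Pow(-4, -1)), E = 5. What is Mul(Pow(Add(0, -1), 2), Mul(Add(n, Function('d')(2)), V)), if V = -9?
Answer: Rational(-27, 4) ≈ -6.7500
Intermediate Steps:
Function('d')(A) = Rational(-5, 4) (Function('d')(A) = Mul(5, Pow(-4, -1)) = Mul(5, Rational(-1, 4)) = Rational(-5, 4))
n = 2
Mul(Pow(Add(0, -1), 2), Mul(Add(n, Function('d')(2)), V)) = Mul(Pow(Add(0, -1), 2), Mul(Add(2, Rational(-5, 4)), -9)) = Mul(Pow(-1, 2), Mul(Rational(3, 4), -9)) = Mul(1, Rational(-27, 4)) = Rational(-27, 4)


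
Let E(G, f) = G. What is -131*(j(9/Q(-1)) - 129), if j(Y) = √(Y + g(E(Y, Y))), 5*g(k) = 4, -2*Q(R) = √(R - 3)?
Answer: 16899 - 131*√(20 + 225*I)/5 ≈ 16609.0 - 265.83*I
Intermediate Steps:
Q(R) = -√(-3 + R)/2 (Q(R) = -√(R - 3)/2 = -√(-3 + R)/2)
g(k) = ⅘ (g(k) = (⅕)*4 = ⅘)
j(Y) = √(⅘ + Y) (j(Y) = √(Y + ⅘) = √(⅘ + Y))
-131*(j(9/Q(-1)) - 129) = -131*(√(20 + 25*(9/((-√(-3 - 1)/2))))/5 - 129) = -131*(√(20 + 25*(9/((-I))))/5 - 129) = -131*(√(20 + 25*(9*I))/5 - 129) = -131*(√(20 + 225*I)/5 - 129) = -131*(-129 + √(20 + 225*I)/5) = 16899 - 131*√(20 + 225*I)/5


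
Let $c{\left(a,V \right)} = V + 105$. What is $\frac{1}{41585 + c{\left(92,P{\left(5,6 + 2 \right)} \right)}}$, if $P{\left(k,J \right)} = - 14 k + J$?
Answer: $\frac{1}{41628} \approx 2.4022 \cdot 10^{-5}$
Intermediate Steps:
$P{\left(k,J \right)} = J - 14 k$
$c{\left(a,V \right)} = 105 + V$
$\frac{1}{41585 + c{\left(92,P{\left(5,6 + 2 \right)} \right)}} = \frac{1}{41585 + \left(105 + \left(\left(6 + 2\right) - 70\right)\right)} = \frac{1}{41585 + \left(105 + \left(8 - 70\right)\right)} = \frac{1}{41585 + \left(105 - 62\right)} = \frac{1}{41585 + 43} = \frac{1}{41628}$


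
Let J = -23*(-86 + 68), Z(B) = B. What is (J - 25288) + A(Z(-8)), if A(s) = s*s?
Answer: -24810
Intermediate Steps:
J = 414 (J = -23*(-18) = 414)
A(s) = s**2
(J - 25288) + A(Z(-8)) = (414 - 25288) + (-8)**2 = -24874 + 64 = -24810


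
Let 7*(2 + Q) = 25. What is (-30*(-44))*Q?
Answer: 14520/7 ≈ 2074.3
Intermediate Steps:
Q = 11/7 (Q = -2 + (1/7)*25 = -2 + 25/7 = 11/7 ≈ 1.5714)
(-30*(-44))*Q = -30*(-44)*(11/7) = 1320*(11/7) = 14520/7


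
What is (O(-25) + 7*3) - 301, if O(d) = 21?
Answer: -259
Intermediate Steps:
(O(-25) + 7*3) - 301 = (21 + 7*3) - 301 = (21 + 21) - 301 = 42 - 301 = -259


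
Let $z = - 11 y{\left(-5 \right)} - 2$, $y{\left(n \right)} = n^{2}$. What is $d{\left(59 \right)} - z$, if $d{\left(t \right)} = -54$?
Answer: $223$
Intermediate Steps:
$z = -277$ ($z = - 11 \left(-5\right)^{2} - 2 = \left(-11\right) 25 - 2 = -275 - 2 = -277$)
$d{\left(59 \right)} - z = -54 - -277 = -54 + 277 = 223$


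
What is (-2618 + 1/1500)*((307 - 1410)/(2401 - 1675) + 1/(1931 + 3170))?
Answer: 22092027953323/5554989000 ≈ 3977.0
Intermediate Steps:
(-2618 + 1/1500)*((307 - 1410)/(2401 - 1675) + 1/(1931 + 3170)) = (-2618 + 1/1500)*(-1103/726 + 1/5101) = -3926999*(-1103*1/726 + 1/5101)/1500 = -3926999*(-1103/726 + 1/5101)/1500 = -3926999/1500*(-5625677/3703326) = 22092027953323/5554989000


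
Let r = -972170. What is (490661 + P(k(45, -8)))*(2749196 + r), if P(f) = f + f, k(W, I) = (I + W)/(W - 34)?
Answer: 9591222395970/11 ≈ 8.7193e+11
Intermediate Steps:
k(W, I) = (I + W)/(-34 + W)
P(f) = 2*f
(490661 + P(k(45, -8)))*(2749196 + r) = (490661 + 2*((-8 + 45)/(-34 + 45)))*(2749196 - 972170) = (490661 + 2*(37/11))*1777026 = (490661 + 74/11)*1777026 = (5397345/11)*1777026 = 9591222395970/11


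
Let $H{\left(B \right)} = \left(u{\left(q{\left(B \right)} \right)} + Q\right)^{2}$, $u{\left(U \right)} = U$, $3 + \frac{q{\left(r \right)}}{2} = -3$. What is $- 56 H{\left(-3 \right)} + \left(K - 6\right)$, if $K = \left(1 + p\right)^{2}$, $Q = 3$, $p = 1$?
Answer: $-4538$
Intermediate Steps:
$q{\left(r \right)} = -12$ ($q{\left(r \right)} = -6 + 2 \left(-3\right) = -6 - 6 = -12$)
$K = 4$ ($K = \left(1 + 1\right)^{2} = 2^{2} = 4$)
$H{\left(B \right)} = 81$ ($H{\left(B \right)} = \left(-12 + 3\right)^{2} = \left(-9\right)^{2} = 81$)
$- 56 H{\left(-3 \right)} + \left(K - 6\right) = \left(-56\right) 81 + \left(4 - 6\right) = -4536 + \left(4 - 6\right) = -4536 - 2 = -4538$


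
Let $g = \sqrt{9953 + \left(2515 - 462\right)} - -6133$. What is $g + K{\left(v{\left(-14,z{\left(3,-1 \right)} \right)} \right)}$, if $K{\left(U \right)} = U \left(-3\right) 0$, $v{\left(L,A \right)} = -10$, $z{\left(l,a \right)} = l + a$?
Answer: $6133 + 3 \sqrt{1334} \approx 6242.6$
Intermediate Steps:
$z{\left(l,a \right)} = a + l$
$K{\left(U \right)} = 0$ ($K{\left(U \right)} = - 3 U 0 = 0$)
$g = 6133 + 3 \sqrt{1334}$ ($g = \sqrt{9953 + \left(2515 - 462\right)} + 6133 = \sqrt{9953 + 2053} + 6133 = \sqrt{12006} + 6133 = 3 \sqrt{1334} + 6133 = 6133 + 3 \sqrt{1334} \approx 6242.6$)
$g + K{\left(v{\left(-14,z{\left(3,-1 \right)} \right)} \right)} = \left(6133 + 3 \sqrt{1334}\right) + 0 = 6133 + 3 \sqrt{1334}$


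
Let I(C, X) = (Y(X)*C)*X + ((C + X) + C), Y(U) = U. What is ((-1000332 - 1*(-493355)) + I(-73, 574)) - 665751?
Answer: -25224048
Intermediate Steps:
I(C, X) = X + 2*C + C*X² (I(C, X) = (X*C)*X + ((C + X) + C) = (C*X)*X + (X + 2*C) = C*X² + (X + 2*C) = X + 2*C + C*X²)
((-1000332 - 1*(-493355)) + I(-73, 574)) - 665751 = ((-1000332 - 1*(-493355)) + (574 + 2*(-73) - 73*574²)) - 665751 = ((-1000332 + 493355) + (574 - 146 - 73*329476)) - 665751 = (-506977 + (574 - 146 - 24051748)) - 665751 = (-506977 - 24051320) - 665751 = -24558297 - 665751 = -25224048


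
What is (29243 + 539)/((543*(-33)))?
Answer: -29782/17919 ≈ -1.6620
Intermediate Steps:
(29243 + 539)/((543*(-33))) = 29782/(-17919) = 29782*(-1/17919) = -29782/17919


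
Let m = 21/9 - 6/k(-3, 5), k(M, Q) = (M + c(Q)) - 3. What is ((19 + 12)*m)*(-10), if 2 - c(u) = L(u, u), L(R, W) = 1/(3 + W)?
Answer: -38750/33 ≈ -1174.2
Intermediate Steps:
c(u) = 2 - 1/(3 + u)
k(M, Q) = -3 + M + (5 + 2*Q)/(3 + Q) (k(M, Q) = (M + (5 + 2*Q)/(3 + Q)) - 3 = -3 + M + (5 + 2*Q)/(3 + Q))
m = 125/33 (m = 21/9 - 6*(3 + 5)/(-1 + (-1 - 3)*(3 + 5)) = 21*(⅑) - 6*8/(-1 - 4*8) = 7/3 - 6*8/(-1 - 32) = 7/3 - 6/((⅛)*(-33)) = 7/3 - 6/(-33/8) = 7/3 - 6*(-8/33) = 7/3 + 16/11 = 125/33 ≈ 3.7879)
((19 + 12)*m)*(-10) = ((19 + 12)*(125/33))*(-10) = (31*(125/33))*(-10) = (3875/33)*(-10) = -38750/33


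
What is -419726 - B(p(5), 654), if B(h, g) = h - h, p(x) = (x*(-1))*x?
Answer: -419726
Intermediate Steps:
p(x) = -x² (p(x) = (-x)*x = -x²)
B(h, g) = 0
-419726 - B(p(5), 654) = -419726 - 1*0 = -419726 + 0 = -419726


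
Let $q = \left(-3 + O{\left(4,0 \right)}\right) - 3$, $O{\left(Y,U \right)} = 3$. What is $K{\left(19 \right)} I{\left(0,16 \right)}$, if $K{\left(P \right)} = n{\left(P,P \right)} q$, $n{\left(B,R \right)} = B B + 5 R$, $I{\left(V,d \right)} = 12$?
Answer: $-16416$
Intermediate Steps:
$n{\left(B,R \right)} = B^{2} + 5 R$
$q = -3$ ($q = \left(-3 + 3\right) - 3 = 0 - 3 = -3$)
$K{\left(P \right)} = - 15 P - 3 P^{2}$ ($K{\left(P \right)} = \left(P^{2} + 5 P\right) \left(-3\right) = - 15 P - 3 P^{2}$)
$K{\left(19 \right)} I{\left(0,16 \right)} = 3 \cdot 19 \left(-5 - 19\right) 12 = 3 \cdot 19 \left(-24\right) 12 = \left(-1368\right) 12 = -16416$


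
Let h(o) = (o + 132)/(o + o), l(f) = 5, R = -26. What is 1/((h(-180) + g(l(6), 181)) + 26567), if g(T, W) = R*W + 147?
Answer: 15/330122 ≈ 4.5438e-5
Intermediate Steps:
g(T, W) = 147 - 26*W (g(T, W) = -26*W + 147 = 147 - 26*W)
h(o) = (132 + o)/(2*o) (h(o) = (132 + o)/((2*o)) = (132 + o)*(1/(2*o)) = (132 + o)/(2*o))
1/((h(-180) + g(l(6), 181)) + 26567) = 1/(((½)*(132 - 180)/(-180) + (147 - 26*181)) + 26567) = 1/(((½)*(-1/180)*(-48) + (147 - 4706)) + 26567) = 1/((2/15 - 4559) + 26567) = 1/(-68383/15 + 26567) = 1/(330122/15) = 15/330122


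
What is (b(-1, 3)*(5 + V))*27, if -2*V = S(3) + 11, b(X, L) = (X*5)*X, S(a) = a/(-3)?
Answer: 0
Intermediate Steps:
S(a) = -a/3 (S(a) = a*(-1/3) = -a/3)
b(X, L) = 5*X**2 (b(X, L) = (5*X)*X = 5*X**2)
V = -5 (V = -(-1/3*3 + 11)/2 = -(-1 + 11)/2 = -1/2*10 = -5)
(b(-1, 3)*(5 + V))*27 = ((5*(-1)**2)*(5 - 5))*27 = ((5*1)*0)*27 = (5*0)*27 = 0*27 = 0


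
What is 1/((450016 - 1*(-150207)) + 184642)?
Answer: 1/784865 ≈ 1.2741e-6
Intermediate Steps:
1/((450016 - 1*(-150207)) + 184642) = 1/((450016 + 150207) + 184642) = 1/(600223 + 184642) = 1/784865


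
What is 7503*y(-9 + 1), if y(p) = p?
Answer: -60024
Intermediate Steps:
7503*y(-9 + 1) = 7503*(-9 + 1) = 7503*(-8) = -60024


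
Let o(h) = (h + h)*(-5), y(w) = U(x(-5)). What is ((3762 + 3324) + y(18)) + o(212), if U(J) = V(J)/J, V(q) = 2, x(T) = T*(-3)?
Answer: 74492/15 ≈ 4966.1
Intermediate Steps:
x(T) = -3*T
U(J) = 2/J
y(w) = 2/15 (y(w) = 2/((-3*(-5))) = 2/15)
o(h) = -10*h (o(h) = (2*h)*(-5) = -10*h)
((3762 + 3324) + y(18)) + o(212) = ((3762 + 3324) + 2/15) - 10*212 = (7086 + 2/15) - 2120 = 106292/15 - 2120 = 74492/15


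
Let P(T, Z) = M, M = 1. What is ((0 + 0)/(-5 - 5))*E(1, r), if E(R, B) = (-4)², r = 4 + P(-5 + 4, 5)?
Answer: 0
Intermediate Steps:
P(T, Z) = 1
r = 5 (r = 4 + 1 = 5)
E(R, B) = 16
((0 + 0)/(-5 - 5))*E(1, r) = ((0 + 0)/(-5 - 5))*16 = (0/(-10))*16 = -⅒*0*16 = 0*16 = 0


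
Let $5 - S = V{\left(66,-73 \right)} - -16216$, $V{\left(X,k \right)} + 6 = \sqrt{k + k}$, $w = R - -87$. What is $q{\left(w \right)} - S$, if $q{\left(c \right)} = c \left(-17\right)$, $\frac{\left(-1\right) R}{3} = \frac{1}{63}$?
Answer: $\frac{309263}{21} + i \sqrt{146} \approx 14727.0 + 12.083 i$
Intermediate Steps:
$R = - \frac{1}{21}$ ($R = - \frac{3}{63} = \left(-3\right) \frac{1}{63} = - \frac{1}{21} \approx -0.047619$)
$w = \frac{1826}{21}$ ($w = - \frac{1}{21} - -87 = - \frac{1}{21} + 87 = \frac{1826}{21} \approx 86.952$)
$q{\left(c \right)} = - 17 c$
$V{\left(X,k \right)} = -6 + \sqrt{2} \sqrt{k}$ ($V{\left(X,k \right)} = -6 + \sqrt{k + k} = -6 + \sqrt{2 k} = -6 + \sqrt{2} \sqrt{k}$)
$S = -16205 - i \sqrt{146}$ ($S = 5 - \left(\left(-6 + \sqrt{2} \sqrt{-73}\right) - -16216\right) = 5 - \left(\left(-6 + \sqrt{2} i \sqrt{73}\right) + 16216\right) = 5 - \left(\left(-6 + i \sqrt{146}\right) + 16216\right) = 5 - \left(16210 + i \sqrt{146}\right) = -16205 - i \sqrt{146} \approx -16205.0 - 12.083 i$)
$q{\left(w \right)} - S = \left(-17\right) \frac{1826}{21} - \left(-16205 - i \sqrt{146}\right) = - \frac{31042}{21} + \left(16205 + i \sqrt{146}\right) = \frac{309263}{21} + i \sqrt{146}$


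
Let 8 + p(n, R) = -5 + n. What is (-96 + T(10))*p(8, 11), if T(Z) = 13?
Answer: 415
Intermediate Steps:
p(n, R) = -13 + n (p(n, R) = -8 + (-5 + n) = -13 + n)
(-96 + T(10))*p(8, 11) = (-96 + 13)*(-13 + 8) = -83*(-5) = 415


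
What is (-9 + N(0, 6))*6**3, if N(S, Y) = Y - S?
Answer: -648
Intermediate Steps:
(-9 + N(0, 6))*6**3 = (-9 + (6 - 1*0))*6**3 = (-9 + (6 + 0))*216 = (-9 + 6)*216 = -3*216 = -648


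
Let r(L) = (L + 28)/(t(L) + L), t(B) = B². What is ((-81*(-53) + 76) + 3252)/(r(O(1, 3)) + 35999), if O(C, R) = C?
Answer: 15242/72027 ≈ 0.21162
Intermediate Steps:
r(L) = (28 + L)/(L + L²) (r(L) = (L + 28)/(L² + L) = (28 + L)/(L + L²))
((-81*(-53) + 76) + 3252)/(r(O(1, 3)) + 35999) = ((-81*(-53) + 76) + 3252)/((28 + 1)/(1*(1 + 1)) + 35999) = ((4293 + 76) + 3252)/(1*29/2 + 35999) = (4369 + 3252)/(1*(½)*29 + 35999) = 7621/(29/2 + 35999) = 7621/(72027/2) = 7621*(2/72027) = 15242/72027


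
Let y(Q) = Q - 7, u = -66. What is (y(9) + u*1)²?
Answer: 4096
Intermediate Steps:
y(Q) = -7 + Q
(y(9) + u*1)² = ((-7 + 9) - 66*1)² = (2 - 66)² = (-64)² = 4096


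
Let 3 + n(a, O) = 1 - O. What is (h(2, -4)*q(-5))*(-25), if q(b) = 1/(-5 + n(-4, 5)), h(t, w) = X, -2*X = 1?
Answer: -25/24 ≈ -1.0417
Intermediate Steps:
n(a, O) = -2 - O (n(a, O) = -3 + (1 - O) = -2 - O)
X = -½ (X = -½*1 = -½ ≈ -0.50000)
h(t, w) = -½
q(b) = -1/12 (q(b) = 1/(-5 + (-2 - 1*5)) = 1/(-5 + (-2 - 5)) = 1/(-5 - 7) = 1/(-12) = -1/12)
(h(2, -4)*q(-5))*(-25) = -½*(-1/12)*(-25) = (1/24)*(-25) = -25/24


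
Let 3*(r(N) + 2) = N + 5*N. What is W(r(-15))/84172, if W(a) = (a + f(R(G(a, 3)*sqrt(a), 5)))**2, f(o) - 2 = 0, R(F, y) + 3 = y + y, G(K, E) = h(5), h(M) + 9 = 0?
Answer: 225/21043 ≈ 0.010692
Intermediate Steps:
h(M) = -9 (h(M) = -9 + 0 = -9)
G(K, E) = -9
R(F, y) = -3 + 2*y (R(F, y) = -3 + (y + y) = -3 + 2*y)
f(o) = 2 (f(o) = 2 + 0 = 2)
r(N) = -2 + 2*N (r(N) = -2 + (N + 5*N)/3 = -2 + (6*N)/3 = -2 + 2*N)
W(a) = (2 + a)**2 (W(a) = (a + 2)**2 = (2 + a)**2)
W(r(-15))/84172 = (2 + (-2 + 2*(-15)))**2/84172 = (2 + (-2 - 30))**2*(1/84172) = (2 - 32)**2*(1/84172) = (-30)**2*(1/84172) = 900*(1/84172) = 225/21043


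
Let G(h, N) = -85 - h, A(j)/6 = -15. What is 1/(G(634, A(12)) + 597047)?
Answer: 1/596328 ≈ 1.6769e-6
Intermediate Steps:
A(j) = -90 (A(j) = 6*(-15) = -90)
1/(G(634, A(12)) + 597047) = 1/((-85 - 1*634) + 597047) = 1/((-85 - 634) + 597047) = 1/(-719 + 597047) = 1/596328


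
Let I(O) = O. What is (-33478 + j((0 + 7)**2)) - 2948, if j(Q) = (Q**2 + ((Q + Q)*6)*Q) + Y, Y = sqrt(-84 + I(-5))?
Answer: -5213 + I*sqrt(89) ≈ -5213.0 + 9.434*I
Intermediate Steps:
Y = I*sqrt(89) (Y = sqrt(-84 - 5) = sqrt(-89) = I*sqrt(89) ≈ 9.434*I)
j(Q) = 13*Q**2 + I*sqrt(89) (j(Q) = (Q**2 + ((Q + Q)*6)*Q) + I*sqrt(89) = (Q**2 + ((2*Q)*6)*Q) + I*sqrt(89) = (Q**2 + (12*Q)*Q) + I*sqrt(89) = (Q**2 + 12*Q**2) + I*sqrt(89) = 13*Q**2 + I*sqrt(89))
(-33478 + j((0 + 7)**2)) - 2948 = (-33478 + (13*((0 + 7)**2)**2 + I*sqrt(89))) - 2948 = (-33478 + (13*(7**2)**2 + I*sqrt(89))) - 2948 = (-33478 + (13*49**2 + I*sqrt(89))) - 2948 = (-33478 + (13*2401 + I*sqrt(89))) - 2948 = (-33478 + (31213 + I*sqrt(89))) - 2948 = (-2265 + I*sqrt(89)) - 2948 = -5213 + I*sqrt(89)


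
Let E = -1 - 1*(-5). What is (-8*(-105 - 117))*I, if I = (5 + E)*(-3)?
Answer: -47952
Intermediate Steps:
E = 4 (E = -1 + 5 = 4)
I = -27 (I = (5 + 4)*(-3) = 9*(-3) = -27)
(-8*(-105 - 117))*I = -8*(-105 - 117)*(-27) = -8*(-222)*(-27) = 1776*(-27) = -47952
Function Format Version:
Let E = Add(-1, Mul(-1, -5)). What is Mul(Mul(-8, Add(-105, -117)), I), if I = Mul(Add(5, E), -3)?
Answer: -47952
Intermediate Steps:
E = 4 (E = Add(-1, 5) = 4)
I = -27 (I = Mul(Add(5, 4), -3) = Mul(9, -3) = -27)
Mul(Mul(-8, Add(-105, -117)), I) = Mul(Mul(-8, Add(-105, -117)), -27) = Mul(Mul(-8, -222), -27) = Mul(1776, -27) = -47952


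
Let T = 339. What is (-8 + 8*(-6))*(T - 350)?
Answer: 616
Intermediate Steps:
(-8 + 8*(-6))*(T - 350) = (-8 + 8*(-6))*(339 - 350) = (-8 - 48)*(-11) = -56*(-11) = 616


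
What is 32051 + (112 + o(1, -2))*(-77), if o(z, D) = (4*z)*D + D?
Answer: 24197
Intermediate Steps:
o(z, D) = D + 4*D*z (o(z, D) = 4*D*z + D = D + 4*D*z)
32051 + (112 + o(1, -2))*(-77) = 32051 + (112 - 2*(1 + 4*1))*(-77) = 32051 + (112 - 2*(1 + 4))*(-77) = 32051 + (112 - 2*5)*(-77) = 32051 + (112 - 10)*(-77) = 32051 + 102*(-77) = 32051 - 7854 = 24197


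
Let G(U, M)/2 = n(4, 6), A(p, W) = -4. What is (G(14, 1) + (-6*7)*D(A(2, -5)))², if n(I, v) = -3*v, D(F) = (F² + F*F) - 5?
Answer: 1368900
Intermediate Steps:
D(F) = -5 + 2*F² (D(F) = (F² + F²) - 5 = 2*F² - 5 = -5 + 2*F²)
G(U, M) = -36 (G(U, M) = 2*(-3*6) = 2*(-18) = -36)
(G(14, 1) + (-6*7)*D(A(2, -5)))² = (-36 + (-6*7)*(-5 + 2*(-4)²))² = (-36 - 42*(-5 + 2*16))² = (-36 - 42*(-5 + 32))² = (-36 - 42*27)² = (-36 - 1134)² = (-1170)² = 1368900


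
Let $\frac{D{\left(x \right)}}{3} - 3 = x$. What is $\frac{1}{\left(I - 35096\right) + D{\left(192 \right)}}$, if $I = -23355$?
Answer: $- \frac{1}{57866} \approx -1.7281 \cdot 10^{-5}$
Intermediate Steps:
$D{\left(x \right)} = 9 + 3 x$
$\frac{1}{\left(I - 35096\right) + D{\left(192 \right)}} = \frac{1}{\left(-23355 - 35096\right) + \left(9 + 3 \cdot 192\right)} = \frac{1}{-58451 + \left(9 + 576\right)} = \frac{1}{-58451 + 585} = \frac{1}{-57866} = - \frac{1}{57866}$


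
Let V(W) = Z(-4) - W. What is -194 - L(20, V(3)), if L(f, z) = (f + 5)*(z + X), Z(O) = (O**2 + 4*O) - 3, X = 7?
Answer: -219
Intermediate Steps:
Z(O) = -3 + O**2 + 4*O
V(W) = -3 - W (V(W) = (-3 + (-4)**2 + 4*(-4)) - W = (-3 + 16 - 16) - W = -3 - W)
L(f, z) = (5 + f)*(7 + z) (L(f, z) = (f + 5)*(z + 7) = (5 + f)*(7 + z))
-194 - L(20, V(3)) = -194 - (35 + 5*(-3 - 1*3) + 7*20 + 20*(-3 - 1*3)) = -194 - (35 + 5*(-3 - 3) + 140 + 20*(-3 - 3)) = -194 - (35 + 5*(-6) + 140 + 20*(-6)) = -194 - (35 - 30 + 140 - 120) = -194 - 1*25 = -194 - 25 = -219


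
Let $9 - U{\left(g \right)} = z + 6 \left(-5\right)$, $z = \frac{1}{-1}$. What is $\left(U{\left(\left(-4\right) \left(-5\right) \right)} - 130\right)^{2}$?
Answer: $8100$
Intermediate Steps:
$z = -1$
$U{\left(g \right)} = 40$ ($U{\left(g \right)} = 9 - \left(-1 + 6 \left(-5\right)\right) = 9 - \left(-1 - 30\right) = 9 - -31 = 9 + 31 = 40$)
$\left(U{\left(\left(-4\right) \left(-5\right) \right)} - 130\right)^{2} = \left(40 - 130\right)^{2} = \left(-90\right)^{2} = 8100$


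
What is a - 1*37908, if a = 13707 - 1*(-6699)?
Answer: -17502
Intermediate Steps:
a = 20406 (a = 13707 + 6699 = 20406)
a - 1*37908 = 20406 - 1*37908 = 20406 - 37908 = -17502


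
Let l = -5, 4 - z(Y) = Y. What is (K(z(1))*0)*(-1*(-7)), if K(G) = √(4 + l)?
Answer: 0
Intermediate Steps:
z(Y) = 4 - Y
K(G) = I (K(G) = √(4 - 5) = √(-1) = I)
(K(z(1))*0)*(-1*(-7)) = (I*0)*(-1*(-7)) = 0*7 = 0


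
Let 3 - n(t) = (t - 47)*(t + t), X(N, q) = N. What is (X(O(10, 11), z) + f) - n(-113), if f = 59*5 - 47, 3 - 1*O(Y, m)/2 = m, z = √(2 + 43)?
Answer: 36389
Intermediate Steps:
z = 3*√5 (z = √45 = 3*√5 ≈ 6.7082)
O(Y, m) = 6 - 2*m
n(t) = 3 - 2*t*(-47 + t) (n(t) = 3 - (t - 47)*(t + t) = 3 - (-47 + t)*2*t = 3 - 2*t*(-47 + t))
f = 248 (f = 295 - 47 = 248)
(X(O(10, 11), z) + f) - n(-113) = ((6 - 2*11) + 248) - (3 - 2*(-113)² + 94*(-113)) = ((6 - 22) + 248) - (3 - 2*12769 - 10622) = (-16 + 248) - (3 - 25538 - 10622) = 232 - 1*(-36157) = 232 + 36157 = 36389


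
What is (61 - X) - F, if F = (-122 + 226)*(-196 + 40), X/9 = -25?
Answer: 16510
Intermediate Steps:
X = -225 (X = 9*(-25) = -225)
F = -16224 (F = 104*(-156) = -16224)
(61 - X) - F = (61 - 1*(-225)) - 1*(-16224) = (61 + 225) + 16224 = 286 + 16224 = 16510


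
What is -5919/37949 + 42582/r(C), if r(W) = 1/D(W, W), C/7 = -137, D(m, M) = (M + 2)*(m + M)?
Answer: 2966107810235349/37949 ≈ 7.8160e+10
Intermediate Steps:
D(m, M) = (2 + M)*(M + m)
C = -959 (C = 7*(-137) = -959)
r(W) = 1/(2*W² + 4*W) (r(W) = 1/(W² + 2*W + 2*W + W*W) = 1/(W² + 2*W + 2*W + W²) = 1/(2*W² + 4*W))
-5919/37949 + 42582/r(C) = -5919/37949 + 42582/(((½)/(-959*(2 - 959)))) = -5919*1/37949 + 42582/(((½)*(-1/959)/(-957))) = -5919/37949 + 42582/(((½)*(-1/959)*(-1/957))) = -5919/37949 + 42582/(1/1835526) = -5919/37949 + 42582*1835526 = -5919/37949 + 78160368132 = 2966107810235349/37949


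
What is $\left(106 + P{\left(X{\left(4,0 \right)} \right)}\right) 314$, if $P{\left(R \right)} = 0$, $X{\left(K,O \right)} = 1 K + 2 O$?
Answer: $33284$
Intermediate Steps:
$X{\left(K,O \right)} = K + 2 O$
$\left(106 + P{\left(X{\left(4,0 \right)} \right)}\right) 314 = \left(106 + 0\right) 314 = 106 \cdot 314 = 33284$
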